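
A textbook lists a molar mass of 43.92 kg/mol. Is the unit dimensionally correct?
Yes

molar mass has SI base units: kg / mol
kg/mol reduces to the same SI base units, so it is a valid unit for molar mass.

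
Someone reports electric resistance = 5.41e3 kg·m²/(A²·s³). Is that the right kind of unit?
Yes

electric resistance has SI base units: kg * m^2 / (A^2 * s^3)
kg·m²/(A²·s³) reduces to the same SI base units, so it is a valid unit for electric resistance.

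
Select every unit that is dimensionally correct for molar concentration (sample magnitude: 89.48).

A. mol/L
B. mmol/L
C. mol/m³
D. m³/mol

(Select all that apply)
A, B, C

molar concentration has SI base units: mol / m^3

Checking each option against mol / m^3:
  A. mol/L: ✓ matches
  B. mmol/L: ✓ matches
  C. mol/m³: ✓ matches
  D. m³/mol: ✗ does not match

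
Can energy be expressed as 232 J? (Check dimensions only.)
Yes

energy has SI base units: kg * m^2 / s^2
J reduces to the same SI base units, so it is a valid unit for energy.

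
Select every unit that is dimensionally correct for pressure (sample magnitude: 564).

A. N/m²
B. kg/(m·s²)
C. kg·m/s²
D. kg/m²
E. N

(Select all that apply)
A, B

pressure has SI base units: kg / (m * s^2)

Checking each option against kg / (m * s^2):
  A. N/m²: ✓ matches
  B. kg/(m·s²): ✓ matches
  C. kg·m/s²: ✗ does not match
  D. kg/m²: ✗ does not match
  E. N: ✗ does not match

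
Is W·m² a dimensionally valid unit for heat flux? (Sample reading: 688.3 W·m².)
No

heat flux has SI base units: kg / s^3
W·m² does NOT reduce to kg / s^3; a valid unit for heat flux would be e.g. W/m².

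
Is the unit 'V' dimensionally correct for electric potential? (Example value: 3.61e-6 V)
Yes

electric potential has SI base units: kg * m^2 / (A * s^3)
V reduces to the same SI base units, so it is a valid unit for electric potential.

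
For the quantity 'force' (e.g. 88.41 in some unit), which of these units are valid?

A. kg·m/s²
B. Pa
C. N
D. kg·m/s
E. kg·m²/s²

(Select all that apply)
A, C

force has SI base units: kg * m / s^2

Checking each option against kg * m / s^2:
  A. kg·m/s²: ✓ matches
  B. Pa: ✗ does not match
  C. N: ✓ matches
  D. kg·m/s: ✗ does not match
  E. kg·m²/s²: ✗ does not match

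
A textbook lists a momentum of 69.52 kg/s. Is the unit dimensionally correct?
No

momentum has SI base units: kg * m / s
kg/s does NOT reduce to kg * m / s; a valid unit for momentum would be e.g. kg·m/s.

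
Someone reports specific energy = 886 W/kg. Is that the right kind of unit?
No

specific energy has SI base units: m^2 / s^2
W/kg does NOT reduce to m^2 / s^2; a valid unit for specific energy would be e.g. J/kg.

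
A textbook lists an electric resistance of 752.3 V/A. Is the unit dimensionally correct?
Yes

electric resistance has SI base units: kg * m^2 / (A^2 * s^3)
V/A reduces to the same SI base units, so it is a valid unit for electric resistance.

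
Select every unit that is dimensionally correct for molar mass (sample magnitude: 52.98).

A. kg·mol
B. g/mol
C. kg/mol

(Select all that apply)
B, C

molar mass has SI base units: kg / mol

Checking each option against kg / mol:
  A. kg·mol: ✗ does not match
  B. g/mol: ✓ matches
  C. kg/mol: ✓ matches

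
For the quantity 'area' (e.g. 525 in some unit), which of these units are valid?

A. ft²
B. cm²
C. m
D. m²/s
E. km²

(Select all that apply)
A, B, E

area has SI base units: m^2

Checking each option against m^2:
  A. ft²: ✓ matches
  B. cm²: ✓ matches
  C. m: ✗ does not match
  D. m²/s: ✗ does not match
  E. km²: ✓ matches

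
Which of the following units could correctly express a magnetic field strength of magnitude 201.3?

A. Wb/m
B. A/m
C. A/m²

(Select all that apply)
B

magnetic field strength has SI base units: A / m

Checking each option against A / m:
  A. Wb/m: ✗ does not match
  B. A/m: ✓ matches
  C. A/m²: ✗ does not match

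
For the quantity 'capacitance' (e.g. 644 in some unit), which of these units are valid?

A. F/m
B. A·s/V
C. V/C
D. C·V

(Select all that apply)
B

capacitance has SI base units: A^2 * s^4 / (kg * m^2)

Checking each option against A^2 * s^4 / (kg * m^2):
  A. F/m: ✗ does not match
  B. A·s/V: ✓ matches
  C. V/C: ✗ does not match
  D. C·V: ✗ does not match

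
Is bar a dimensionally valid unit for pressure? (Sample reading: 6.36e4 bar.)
Yes

pressure has SI base units: kg / (m * s^2)
bar reduces to the same SI base units, so it is a valid unit for pressure.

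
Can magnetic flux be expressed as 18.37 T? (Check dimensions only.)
No

magnetic flux has SI base units: kg * m^2 / (A * s^2)
T does NOT reduce to kg * m^2 / (A * s^2); a valid unit for magnetic flux would be e.g. Wb.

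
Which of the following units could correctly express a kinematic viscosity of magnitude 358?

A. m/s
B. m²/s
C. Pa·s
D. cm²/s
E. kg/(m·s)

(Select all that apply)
B, D

kinematic viscosity has SI base units: m^2 / s

Checking each option against m^2 / s:
  A. m/s: ✗ does not match
  B. m²/s: ✓ matches
  C. Pa·s: ✗ does not match
  D. cm²/s: ✓ matches
  E. kg/(m·s): ✗ does not match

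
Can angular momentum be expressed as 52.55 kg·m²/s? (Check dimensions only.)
Yes

angular momentum has SI base units: kg * m^2 / s
kg·m²/s reduces to the same SI base units, so it is a valid unit for angular momentum.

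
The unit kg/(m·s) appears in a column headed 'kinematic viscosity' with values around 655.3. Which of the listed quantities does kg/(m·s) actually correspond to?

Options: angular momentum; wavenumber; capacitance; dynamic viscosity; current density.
dynamic viscosity

kinematic viscosity should have units dimensionally equivalent to m^2 / s (e.g. m²/s).
The given unit 'kg/(m·s)' reduces to kg / (m * s). Of the listed options, that is the dimensionality of dynamic viscosity.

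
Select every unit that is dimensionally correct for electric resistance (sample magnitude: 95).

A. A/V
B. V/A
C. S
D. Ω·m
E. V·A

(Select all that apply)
B

electric resistance has SI base units: kg * m^2 / (A^2 * s^3)

Checking each option against kg * m^2 / (A^2 * s^3):
  A. A/V: ✗ does not match
  B. V/A: ✓ matches
  C. S: ✗ does not match
  D. Ω·m: ✗ does not match
  E. V·A: ✗ does not match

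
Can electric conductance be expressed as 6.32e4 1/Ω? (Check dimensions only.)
Yes

electric conductance has SI base units: A^2 * s^3 / (kg * m^2)
1/Ω reduces to the same SI base units, so it is a valid unit for electric conductance.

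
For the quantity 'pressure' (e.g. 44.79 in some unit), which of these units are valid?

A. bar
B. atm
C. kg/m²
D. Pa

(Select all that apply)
A, B, D

pressure has SI base units: kg / (m * s^2)

Checking each option against kg / (m * s^2):
  A. bar: ✓ matches
  B. atm: ✓ matches
  C. kg/m²: ✗ does not match
  D. Pa: ✓ matches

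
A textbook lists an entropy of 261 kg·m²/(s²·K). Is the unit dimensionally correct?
Yes

entropy has SI base units: kg * m^2 / (s^2 * K)
kg·m²/(s²·K) reduces to the same SI base units, so it is a valid unit for entropy.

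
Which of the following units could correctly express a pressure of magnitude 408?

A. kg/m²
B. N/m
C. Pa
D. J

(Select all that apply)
C

pressure has SI base units: kg / (m * s^2)

Checking each option against kg / (m * s^2):
  A. kg/m²: ✗ does not match
  B. N/m: ✗ does not match
  C. Pa: ✓ matches
  D. J: ✗ does not match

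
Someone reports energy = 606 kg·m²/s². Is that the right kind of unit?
Yes

energy has SI base units: kg * m^2 / s^2
kg·m²/s² reduces to the same SI base units, so it is a valid unit for energy.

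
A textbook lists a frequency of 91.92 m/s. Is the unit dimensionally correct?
No

frequency has SI base units: 1 / s
m/s does NOT reduce to 1 / s; a valid unit for frequency would be e.g. Hz.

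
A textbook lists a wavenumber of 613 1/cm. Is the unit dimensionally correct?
Yes

wavenumber has SI base units: 1 / m
1/cm reduces to the same SI base units, so it is a valid unit for wavenumber.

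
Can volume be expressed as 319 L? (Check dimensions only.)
Yes

volume has SI base units: m^3
L reduces to the same SI base units, so it is a valid unit for volume.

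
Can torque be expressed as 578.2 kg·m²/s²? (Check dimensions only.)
Yes

torque has SI base units: kg * m^2 / s^2
kg·m²/s² reduces to the same SI base units, so it is a valid unit for torque.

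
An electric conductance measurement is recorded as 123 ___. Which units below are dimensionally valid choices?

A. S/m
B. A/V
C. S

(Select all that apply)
B, C

electric conductance has SI base units: A^2 * s^3 / (kg * m^2)

Checking each option against A^2 * s^3 / (kg * m^2):
  A. S/m: ✗ does not match
  B. A/V: ✓ matches
  C. S: ✓ matches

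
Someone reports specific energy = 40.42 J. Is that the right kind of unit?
No

specific energy has SI base units: m^2 / s^2
J does NOT reduce to m^2 / s^2; a valid unit for specific energy would be e.g. J/kg.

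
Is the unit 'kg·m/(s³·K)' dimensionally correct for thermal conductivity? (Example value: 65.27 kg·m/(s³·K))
Yes

thermal conductivity has SI base units: kg * m / (s^3 * K)
kg·m/(s³·K) reduces to the same SI base units, so it is a valid unit for thermal conductivity.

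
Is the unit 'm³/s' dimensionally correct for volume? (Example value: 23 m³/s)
No

volume has SI base units: m^3
m³/s does NOT reduce to m^3; a valid unit for volume would be e.g. m³.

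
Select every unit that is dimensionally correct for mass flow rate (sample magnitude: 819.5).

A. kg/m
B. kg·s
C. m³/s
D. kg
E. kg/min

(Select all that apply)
E

mass flow rate has SI base units: kg / s

Checking each option against kg / s:
  A. kg/m: ✗ does not match
  B. kg·s: ✗ does not match
  C. m³/s: ✗ does not match
  D. kg: ✗ does not match
  E. kg/min: ✓ matches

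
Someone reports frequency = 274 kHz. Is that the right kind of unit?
Yes

frequency has SI base units: 1 / s
kHz reduces to the same SI base units, so it is a valid unit for frequency.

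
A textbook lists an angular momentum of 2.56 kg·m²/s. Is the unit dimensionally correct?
Yes

angular momentum has SI base units: kg * m^2 / s
kg·m²/s reduces to the same SI base units, so it is a valid unit for angular momentum.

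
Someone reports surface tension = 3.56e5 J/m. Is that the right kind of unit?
No

surface tension has SI base units: kg / s^2
J/m does NOT reduce to kg / s^2; a valid unit for surface tension would be e.g. N/m.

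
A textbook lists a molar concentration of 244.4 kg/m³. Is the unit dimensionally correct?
No

molar concentration has SI base units: mol / m^3
kg/m³ does NOT reduce to mol / m^3; a valid unit for molar concentration would be e.g. mol/m³.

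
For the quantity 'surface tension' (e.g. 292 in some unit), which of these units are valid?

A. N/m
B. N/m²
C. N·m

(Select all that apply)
A

surface tension has SI base units: kg / s^2

Checking each option against kg / s^2:
  A. N/m: ✓ matches
  B. N/m²: ✗ does not match
  C. N·m: ✗ does not match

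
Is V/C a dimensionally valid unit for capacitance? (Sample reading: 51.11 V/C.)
No

capacitance has SI base units: A^2 * s^4 / (kg * m^2)
V/C does NOT reduce to A^2 * s^4 / (kg * m^2); a valid unit for capacitance would be e.g. F.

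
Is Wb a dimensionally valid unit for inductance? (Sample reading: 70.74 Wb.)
No

inductance has SI base units: kg * m^2 / (A^2 * s^2)
Wb does NOT reduce to kg * m^2 / (A^2 * s^2); a valid unit for inductance would be e.g. H.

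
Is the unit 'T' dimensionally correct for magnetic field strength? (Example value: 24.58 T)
No

magnetic field strength has SI base units: A / m
T does NOT reduce to A / m; a valid unit for magnetic field strength would be e.g. A/m.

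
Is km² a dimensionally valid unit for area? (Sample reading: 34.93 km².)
Yes

area has SI base units: m^2
km² reduces to the same SI base units, so it is a valid unit for area.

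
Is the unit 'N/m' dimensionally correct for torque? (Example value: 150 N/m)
No

torque has SI base units: kg * m^2 / s^2
N/m does NOT reduce to kg * m^2 / s^2; a valid unit for torque would be e.g. N·m.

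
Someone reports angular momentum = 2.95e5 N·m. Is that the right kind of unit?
No

angular momentum has SI base units: kg * m^2 / s
N·m does NOT reduce to kg * m^2 / s; a valid unit for angular momentum would be e.g. kg·m²/s.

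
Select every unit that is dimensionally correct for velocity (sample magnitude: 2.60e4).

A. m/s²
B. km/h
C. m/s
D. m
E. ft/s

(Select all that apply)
B, C, E

velocity has SI base units: m / s

Checking each option against m / s:
  A. m/s²: ✗ does not match
  B. km/h: ✓ matches
  C. m/s: ✓ matches
  D. m: ✗ does not match
  E. ft/s: ✓ matches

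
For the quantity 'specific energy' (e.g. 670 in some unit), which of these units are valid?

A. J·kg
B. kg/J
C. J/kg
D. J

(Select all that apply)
C

specific energy has SI base units: m^2 / s^2

Checking each option against m^2 / s^2:
  A. J·kg: ✗ does not match
  B. kg/J: ✗ does not match
  C. J/kg: ✓ matches
  D. J: ✗ does not match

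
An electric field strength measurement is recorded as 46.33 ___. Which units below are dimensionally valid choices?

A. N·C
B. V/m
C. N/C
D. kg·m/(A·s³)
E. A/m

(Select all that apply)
B, C, D

electric field strength has SI base units: kg * m / (A * s^3)

Checking each option against kg * m / (A * s^3):
  A. N·C: ✗ does not match
  B. V/m: ✓ matches
  C. N/C: ✓ matches
  D. kg·m/(A·s³): ✓ matches
  E. A/m: ✗ does not match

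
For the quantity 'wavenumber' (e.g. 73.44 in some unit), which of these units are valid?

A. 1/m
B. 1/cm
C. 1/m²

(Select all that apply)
A, B

wavenumber has SI base units: 1 / m

Checking each option against 1 / m:
  A. 1/m: ✓ matches
  B. 1/cm: ✓ matches
  C. 1/m²: ✗ does not match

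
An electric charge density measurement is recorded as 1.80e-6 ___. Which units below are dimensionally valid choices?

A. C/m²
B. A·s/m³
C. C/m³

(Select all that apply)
B, C

electric charge density has SI base units: A * s / m^3

Checking each option against A * s / m^3:
  A. C/m²: ✗ does not match
  B. A·s/m³: ✓ matches
  C. C/m³: ✓ matches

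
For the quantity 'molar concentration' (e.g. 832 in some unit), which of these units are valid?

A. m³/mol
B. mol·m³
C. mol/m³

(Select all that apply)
C

molar concentration has SI base units: mol / m^3

Checking each option against mol / m^3:
  A. m³/mol: ✗ does not match
  B. mol·m³: ✗ does not match
  C. mol/m³: ✓ matches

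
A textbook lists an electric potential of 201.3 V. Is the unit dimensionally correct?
Yes

electric potential has SI base units: kg * m^2 / (A * s^3)
V reduces to the same SI base units, so it is a valid unit for electric potential.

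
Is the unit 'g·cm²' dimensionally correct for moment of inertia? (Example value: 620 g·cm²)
Yes

moment of inertia has SI base units: kg * m^2
g·cm² reduces to the same SI base units, so it is a valid unit for moment of inertia.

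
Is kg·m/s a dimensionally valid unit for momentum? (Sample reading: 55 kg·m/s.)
Yes

momentum has SI base units: kg * m / s
kg·m/s reduces to the same SI base units, so it is a valid unit for momentum.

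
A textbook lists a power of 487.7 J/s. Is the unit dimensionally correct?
Yes

power has SI base units: kg * m^2 / s^3
J/s reduces to the same SI base units, so it is a valid unit for power.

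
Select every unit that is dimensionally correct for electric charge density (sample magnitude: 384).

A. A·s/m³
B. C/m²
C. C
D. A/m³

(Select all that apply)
A

electric charge density has SI base units: A * s / m^3

Checking each option against A * s / m^3:
  A. A·s/m³: ✓ matches
  B. C/m²: ✗ does not match
  C. C: ✗ does not match
  D. A/m³: ✗ does not match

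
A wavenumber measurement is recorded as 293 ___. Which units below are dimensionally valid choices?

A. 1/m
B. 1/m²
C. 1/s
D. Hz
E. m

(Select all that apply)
A

wavenumber has SI base units: 1 / m

Checking each option against 1 / m:
  A. 1/m: ✓ matches
  B. 1/m²: ✗ does not match
  C. 1/s: ✗ does not match
  D. Hz: ✗ does not match
  E. m: ✗ does not match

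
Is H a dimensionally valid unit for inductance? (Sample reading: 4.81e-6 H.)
Yes

inductance has SI base units: kg * m^2 / (A^2 * s^2)
H reduces to the same SI base units, so it is a valid unit for inductance.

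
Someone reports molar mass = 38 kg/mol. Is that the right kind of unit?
Yes

molar mass has SI base units: kg / mol
kg/mol reduces to the same SI base units, so it is a valid unit for molar mass.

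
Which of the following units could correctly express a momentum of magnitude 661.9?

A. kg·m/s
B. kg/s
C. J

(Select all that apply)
A

momentum has SI base units: kg * m / s

Checking each option against kg * m / s:
  A. kg·m/s: ✓ matches
  B. kg/s: ✗ does not match
  C. J: ✗ does not match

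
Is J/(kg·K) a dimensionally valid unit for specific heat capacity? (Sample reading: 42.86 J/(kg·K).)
Yes

specific heat capacity has SI base units: m^2 / (s^2 * K)
J/(kg·K) reduces to the same SI base units, so it is a valid unit for specific heat capacity.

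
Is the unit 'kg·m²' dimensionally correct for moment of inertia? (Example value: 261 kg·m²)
Yes

moment of inertia has SI base units: kg * m^2
kg·m² reduces to the same SI base units, so it is a valid unit for moment of inertia.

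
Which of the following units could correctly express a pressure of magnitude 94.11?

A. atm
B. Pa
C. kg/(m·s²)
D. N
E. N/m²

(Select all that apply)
A, B, C, E

pressure has SI base units: kg / (m * s^2)

Checking each option against kg / (m * s^2):
  A. atm: ✓ matches
  B. Pa: ✓ matches
  C. kg/(m·s²): ✓ matches
  D. N: ✗ does not match
  E. N/m²: ✓ matches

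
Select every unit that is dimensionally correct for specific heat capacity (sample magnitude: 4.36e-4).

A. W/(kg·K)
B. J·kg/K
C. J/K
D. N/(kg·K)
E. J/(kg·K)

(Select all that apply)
E

specific heat capacity has SI base units: m^2 / (s^2 * K)

Checking each option against m^2 / (s^2 * K):
  A. W/(kg·K): ✗ does not match
  B. J·kg/K: ✗ does not match
  C. J/K: ✗ does not match
  D. N/(kg·K): ✗ does not match
  E. J/(kg·K): ✓ matches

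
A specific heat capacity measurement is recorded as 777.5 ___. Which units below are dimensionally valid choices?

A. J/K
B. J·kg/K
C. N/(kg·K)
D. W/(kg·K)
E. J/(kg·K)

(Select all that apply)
E

specific heat capacity has SI base units: m^2 / (s^2 * K)

Checking each option against m^2 / (s^2 * K):
  A. J/K: ✗ does not match
  B. J·kg/K: ✗ does not match
  C. N/(kg·K): ✗ does not match
  D. W/(kg·K): ✗ does not match
  E. J/(kg·K): ✓ matches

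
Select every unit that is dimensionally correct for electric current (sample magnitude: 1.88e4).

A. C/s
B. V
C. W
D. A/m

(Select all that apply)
A

electric current has SI base units: A

Checking each option against A:
  A. C/s: ✓ matches
  B. V: ✗ does not match
  C. W: ✗ does not match
  D. A/m: ✗ does not match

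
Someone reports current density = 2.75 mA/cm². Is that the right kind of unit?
Yes

current density has SI base units: A / m^2
mA/cm² reduces to the same SI base units, so it is a valid unit for current density.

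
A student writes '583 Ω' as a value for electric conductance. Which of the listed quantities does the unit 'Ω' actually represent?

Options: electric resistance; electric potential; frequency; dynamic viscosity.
electric resistance

electric conductance should have units dimensionally equivalent to A^2 * s^3 / (kg * m^2) (e.g. S).
The given unit 'Ω' reduces to kg * m^2 / (A^2 * s^3). Of the listed options, that is the dimensionality of electric resistance.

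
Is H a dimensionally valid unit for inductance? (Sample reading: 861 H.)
Yes

inductance has SI base units: kg * m^2 / (A^2 * s^2)
H reduces to the same SI base units, so it is a valid unit for inductance.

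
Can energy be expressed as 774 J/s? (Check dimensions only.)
No

energy has SI base units: kg * m^2 / s^2
J/s does NOT reduce to kg * m^2 / s^2; a valid unit for energy would be e.g. J.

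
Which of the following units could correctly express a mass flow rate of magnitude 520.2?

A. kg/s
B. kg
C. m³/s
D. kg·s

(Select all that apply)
A

mass flow rate has SI base units: kg / s

Checking each option against kg / s:
  A. kg/s: ✓ matches
  B. kg: ✗ does not match
  C. m³/s: ✗ does not match
  D. kg·s: ✗ does not match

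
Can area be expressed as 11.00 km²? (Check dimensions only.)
Yes

area has SI base units: m^2
km² reduces to the same SI base units, so it is a valid unit for area.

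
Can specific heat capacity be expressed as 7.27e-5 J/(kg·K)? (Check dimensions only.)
Yes

specific heat capacity has SI base units: m^2 / (s^2 * K)
J/(kg·K) reduces to the same SI base units, so it is a valid unit for specific heat capacity.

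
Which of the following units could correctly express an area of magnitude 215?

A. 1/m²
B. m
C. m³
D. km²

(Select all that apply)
D

area has SI base units: m^2

Checking each option against m^2:
  A. 1/m²: ✗ does not match
  B. m: ✗ does not match
  C. m³: ✗ does not match
  D. km²: ✓ matches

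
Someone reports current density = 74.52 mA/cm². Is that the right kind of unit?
Yes

current density has SI base units: A / m^2
mA/cm² reduces to the same SI base units, so it is a valid unit for current density.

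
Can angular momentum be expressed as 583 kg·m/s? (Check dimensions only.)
No

angular momentum has SI base units: kg * m^2 / s
kg·m/s does NOT reduce to kg * m^2 / s; a valid unit for angular momentum would be e.g. kg·m²/s.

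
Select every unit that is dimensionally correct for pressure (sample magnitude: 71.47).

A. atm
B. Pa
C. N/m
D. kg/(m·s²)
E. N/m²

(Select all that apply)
A, B, D, E

pressure has SI base units: kg / (m * s^2)

Checking each option against kg / (m * s^2):
  A. atm: ✓ matches
  B. Pa: ✓ matches
  C. N/m: ✗ does not match
  D. kg/(m·s²): ✓ matches
  E. N/m²: ✓ matches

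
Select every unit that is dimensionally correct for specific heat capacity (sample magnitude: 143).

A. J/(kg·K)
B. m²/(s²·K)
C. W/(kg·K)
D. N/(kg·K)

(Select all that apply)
A, B

specific heat capacity has SI base units: m^2 / (s^2 * K)

Checking each option against m^2 / (s^2 * K):
  A. J/(kg·K): ✓ matches
  B. m²/(s²·K): ✓ matches
  C. W/(kg·K): ✗ does not match
  D. N/(kg·K): ✗ does not match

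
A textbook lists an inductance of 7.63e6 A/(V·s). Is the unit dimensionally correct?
No

inductance has SI base units: kg * m^2 / (A^2 * s^2)
A/(V·s) does NOT reduce to kg * m^2 / (A^2 * s^2); a valid unit for inductance would be e.g. H.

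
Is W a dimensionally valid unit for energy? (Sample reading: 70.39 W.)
No

energy has SI base units: kg * m^2 / s^2
W does NOT reduce to kg * m^2 / s^2; a valid unit for energy would be e.g. J.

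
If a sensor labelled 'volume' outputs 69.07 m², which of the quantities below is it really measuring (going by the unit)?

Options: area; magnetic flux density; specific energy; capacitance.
area

volume should have units dimensionally equivalent to m^3 (e.g. m³).
The given unit 'm²' reduces to m^2. Of the listed options, that is the dimensionality of area.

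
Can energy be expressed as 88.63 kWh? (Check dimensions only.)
Yes

energy has SI base units: kg * m^2 / s^2
kWh reduces to the same SI base units, so it is a valid unit for energy.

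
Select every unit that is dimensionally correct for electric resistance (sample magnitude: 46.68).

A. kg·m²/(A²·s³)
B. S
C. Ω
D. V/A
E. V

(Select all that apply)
A, C, D

electric resistance has SI base units: kg * m^2 / (A^2 * s^3)

Checking each option against kg * m^2 / (A^2 * s^3):
  A. kg·m²/(A²·s³): ✓ matches
  B. S: ✗ does not match
  C. Ω: ✓ matches
  D. V/A: ✓ matches
  E. V: ✗ does not match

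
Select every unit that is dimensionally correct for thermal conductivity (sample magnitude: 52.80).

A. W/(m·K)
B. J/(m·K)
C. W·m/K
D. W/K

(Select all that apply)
A

thermal conductivity has SI base units: kg * m / (s^3 * K)

Checking each option against kg * m / (s^3 * K):
  A. W/(m·K): ✓ matches
  B. J/(m·K): ✗ does not match
  C. W·m/K: ✗ does not match
  D. W/K: ✗ does not match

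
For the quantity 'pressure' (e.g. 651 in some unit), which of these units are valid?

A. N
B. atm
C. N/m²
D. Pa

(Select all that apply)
B, C, D

pressure has SI base units: kg / (m * s^2)

Checking each option against kg / (m * s^2):
  A. N: ✗ does not match
  B. atm: ✓ matches
  C. N/m²: ✓ matches
  D. Pa: ✓ matches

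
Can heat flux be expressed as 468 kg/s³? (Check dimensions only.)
Yes

heat flux has SI base units: kg / s^3
kg/s³ reduces to the same SI base units, so it is a valid unit for heat flux.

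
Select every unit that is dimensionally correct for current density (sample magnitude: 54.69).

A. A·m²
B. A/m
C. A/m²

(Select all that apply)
C

current density has SI base units: A / m^2

Checking each option against A / m^2:
  A. A·m²: ✗ does not match
  B. A/m: ✗ does not match
  C. A/m²: ✓ matches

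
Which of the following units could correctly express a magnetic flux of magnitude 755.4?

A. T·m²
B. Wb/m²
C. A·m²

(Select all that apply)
A

magnetic flux has SI base units: kg * m^2 / (A * s^2)

Checking each option against kg * m^2 / (A * s^2):
  A. T·m²: ✓ matches
  B. Wb/m²: ✗ does not match
  C. A·m²: ✗ does not match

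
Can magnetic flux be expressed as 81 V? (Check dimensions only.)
No

magnetic flux has SI base units: kg * m^2 / (A * s^2)
V does NOT reduce to kg * m^2 / (A * s^2); a valid unit for magnetic flux would be e.g. Wb.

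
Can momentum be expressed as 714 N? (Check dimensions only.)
No

momentum has SI base units: kg * m / s
N does NOT reduce to kg * m / s; a valid unit for momentum would be e.g. kg·m/s.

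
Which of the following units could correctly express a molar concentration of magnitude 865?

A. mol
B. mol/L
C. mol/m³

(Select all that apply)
B, C

molar concentration has SI base units: mol / m^3

Checking each option against mol / m^3:
  A. mol: ✗ does not match
  B. mol/L: ✓ matches
  C. mol/m³: ✓ matches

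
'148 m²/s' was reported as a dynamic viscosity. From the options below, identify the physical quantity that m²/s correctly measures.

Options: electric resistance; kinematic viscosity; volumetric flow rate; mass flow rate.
kinematic viscosity

dynamic viscosity should have units dimensionally equivalent to kg / (m * s) (e.g. Pa·s).
The given unit 'm²/s' reduces to m^2 / s. Of the listed options, that is the dimensionality of kinematic viscosity.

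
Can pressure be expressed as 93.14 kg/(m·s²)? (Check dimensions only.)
Yes

pressure has SI base units: kg / (m * s^2)
kg/(m·s²) reduces to the same SI base units, so it is a valid unit for pressure.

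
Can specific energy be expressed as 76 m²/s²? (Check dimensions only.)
Yes

specific energy has SI base units: m^2 / s^2
m²/s² reduces to the same SI base units, so it is a valid unit for specific energy.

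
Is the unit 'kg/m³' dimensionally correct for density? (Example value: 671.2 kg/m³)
Yes

density has SI base units: kg / m^3
kg/m³ reduces to the same SI base units, so it is a valid unit for density.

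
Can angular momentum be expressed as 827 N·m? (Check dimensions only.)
No

angular momentum has SI base units: kg * m^2 / s
N·m does NOT reduce to kg * m^2 / s; a valid unit for angular momentum would be e.g. kg·m²/s.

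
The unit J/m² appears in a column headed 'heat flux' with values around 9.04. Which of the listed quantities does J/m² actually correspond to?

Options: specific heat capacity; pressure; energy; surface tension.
surface tension

heat flux should have units dimensionally equivalent to kg / s^3 (e.g. W/m²).
The given unit 'J/m²' reduces to kg / s^2. Of the listed options, that is the dimensionality of surface tension.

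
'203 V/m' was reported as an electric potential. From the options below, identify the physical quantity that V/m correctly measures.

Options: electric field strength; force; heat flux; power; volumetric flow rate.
electric field strength

electric potential should have units dimensionally equivalent to kg * m^2 / (A * s^3) (e.g. V).
The given unit 'V/m' reduces to kg * m / (A * s^3). Of the listed options, that is the dimensionality of electric field strength.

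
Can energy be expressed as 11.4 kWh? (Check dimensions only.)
Yes

energy has SI base units: kg * m^2 / s^2
kWh reduces to the same SI base units, so it is a valid unit for energy.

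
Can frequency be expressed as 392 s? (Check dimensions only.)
No

frequency has SI base units: 1 / s
s does NOT reduce to 1 / s; a valid unit for frequency would be e.g. Hz.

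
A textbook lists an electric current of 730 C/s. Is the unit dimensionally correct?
Yes

electric current has SI base units: A
C/s reduces to the same SI base units, so it is a valid unit for electric current.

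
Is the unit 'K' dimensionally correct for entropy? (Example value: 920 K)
No

entropy has SI base units: kg * m^2 / (s^2 * K)
K does NOT reduce to kg * m^2 / (s^2 * K); a valid unit for entropy would be e.g. J/K.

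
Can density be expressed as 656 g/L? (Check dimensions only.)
Yes

density has SI base units: kg / m^3
g/L reduces to the same SI base units, so it is a valid unit for density.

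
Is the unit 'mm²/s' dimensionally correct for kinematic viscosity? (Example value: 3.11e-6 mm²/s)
Yes

kinematic viscosity has SI base units: m^2 / s
mm²/s reduces to the same SI base units, so it is a valid unit for kinematic viscosity.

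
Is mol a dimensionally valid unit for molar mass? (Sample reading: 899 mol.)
No

molar mass has SI base units: kg / mol
mol does NOT reduce to kg / mol; a valid unit for molar mass would be e.g. kg/mol.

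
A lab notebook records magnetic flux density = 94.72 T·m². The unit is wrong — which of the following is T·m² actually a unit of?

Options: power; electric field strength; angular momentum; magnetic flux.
magnetic flux

magnetic flux density should have units dimensionally equivalent to kg / (A * s^2) (e.g. T).
The given unit 'T·m²' reduces to kg * m^2 / (A * s^2). Of the listed options, that is the dimensionality of magnetic flux.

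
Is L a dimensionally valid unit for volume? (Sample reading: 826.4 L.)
Yes

volume has SI base units: m^3
L reduces to the same SI base units, so it is a valid unit for volume.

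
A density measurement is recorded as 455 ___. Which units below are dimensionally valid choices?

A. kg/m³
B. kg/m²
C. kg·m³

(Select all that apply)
A

density has SI base units: kg / m^3

Checking each option against kg / m^3:
  A. kg/m³: ✓ matches
  B. kg/m²: ✗ does not match
  C. kg·m³: ✗ does not match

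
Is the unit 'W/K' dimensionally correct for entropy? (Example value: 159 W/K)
No

entropy has SI base units: kg * m^2 / (s^2 * K)
W/K does NOT reduce to kg * m^2 / (s^2 * K); a valid unit for entropy would be e.g. J/K.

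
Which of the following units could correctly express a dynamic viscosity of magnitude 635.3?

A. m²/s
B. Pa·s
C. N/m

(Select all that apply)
B

dynamic viscosity has SI base units: kg / (m * s)

Checking each option against kg / (m * s):
  A. m²/s: ✗ does not match
  B. Pa·s: ✓ matches
  C. N/m: ✗ does not match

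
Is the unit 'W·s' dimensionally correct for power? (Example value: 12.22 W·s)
No

power has SI base units: kg * m^2 / s^3
W·s does NOT reduce to kg * m^2 / s^3; a valid unit for power would be e.g. W.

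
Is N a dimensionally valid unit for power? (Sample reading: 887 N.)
No

power has SI base units: kg * m^2 / s^3
N does NOT reduce to kg * m^2 / s^3; a valid unit for power would be e.g. W.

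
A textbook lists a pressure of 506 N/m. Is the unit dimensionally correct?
No

pressure has SI base units: kg / (m * s^2)
N/m does NOT reduce to kg / (m * s^2); a valid unit for pressure would be e.g. Pa.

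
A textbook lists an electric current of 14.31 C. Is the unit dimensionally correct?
No

electric current has SI base units: A
C does NOT reduce to A; a valid unit for electric current would be e.g. A.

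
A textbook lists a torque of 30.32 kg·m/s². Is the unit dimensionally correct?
No

torque has SI base units: kg * m^2 / s^2
kg·m/s² does NOT reduce to kg * m^2 / s^2; a valid unit for torque would be e.g. N·m.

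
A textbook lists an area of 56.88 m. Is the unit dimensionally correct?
No

area has SI base units: m^2
m does NOT reduce to m^2; a valid unit for area would be e.g. m².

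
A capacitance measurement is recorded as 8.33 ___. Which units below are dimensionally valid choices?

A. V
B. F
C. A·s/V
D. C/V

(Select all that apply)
B, C, D

capacitance has SI base units: A^2 * s^4 / (kg * m^2)

Checking each option against A^2 * s^4 / (kg * m^2):
  A. V: ✗ does not match
  B. F: ✓ matches
  C. A·s/V: ✓ matches
  D. C/V: ✓ matches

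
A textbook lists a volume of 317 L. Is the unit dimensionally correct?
Yes

volume has SI base units: m^3
L reduces to the same SI base units, so it is a valid unit for volume.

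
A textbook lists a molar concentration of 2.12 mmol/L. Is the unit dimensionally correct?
Yes

molar concentration has SI base units: mol / m^3
mmol/L reduces to the same SI base units, so it is a valid unit for molar concentration.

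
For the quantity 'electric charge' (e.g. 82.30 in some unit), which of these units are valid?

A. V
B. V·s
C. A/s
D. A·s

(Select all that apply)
D

electric charge has SI base units: A * s

Checking each option against A * s:
  A. V: ✗ does not match
  B. V·s: ✗ does not match
  C. A/s: ✗ does not match
  D. A·s: ✓ matches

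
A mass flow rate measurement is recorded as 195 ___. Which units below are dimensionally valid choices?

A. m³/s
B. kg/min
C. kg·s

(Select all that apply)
B

mass flow rate has SI base units: kg / s

Checking each option against kg / s:
  A. m³/s: ✗ does not match
  B. kg/min: ✓ matches
  C. kg·s: ✗ does not match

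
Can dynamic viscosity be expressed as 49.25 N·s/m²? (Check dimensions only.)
Yes

dynamic viscosity has SI base units: kg / (m * s)
N·s/m² reduces to the same SI base units, so it is a valid unit for dynamic viscosity.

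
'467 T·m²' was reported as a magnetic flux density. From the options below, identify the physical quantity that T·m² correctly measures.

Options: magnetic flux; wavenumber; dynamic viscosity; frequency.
magnetic flux

magnetic flux density should have units dimensionally equivalent to kg / (A * s^2) (e.g. T).
The given unit 'T·m²' reduces to kg * m^2 / (A * s^2). Of the listed options, that is the dimensionality of magnetic flux.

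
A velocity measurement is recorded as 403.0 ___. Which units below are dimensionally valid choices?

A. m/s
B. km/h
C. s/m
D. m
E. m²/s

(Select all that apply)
A, B

velocity has SI base units: m / s

Checking each option against m / s:
  A. m/s: ✓ matches
  B. km/h: ✓ matches
  C. s/m: ✗ does not match
  D. m: ✗ does not match
  E. m²/s: ✗ does not match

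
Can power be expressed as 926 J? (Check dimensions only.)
No

power has SI base units: kg * m^2 / s^3
J does NOT reduce to kg * m^2 / s^3; a valid unit for power would be e.g. W.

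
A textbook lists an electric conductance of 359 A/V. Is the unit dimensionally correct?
Yes

electric conductance has SI base units: A^2 * s^3 / (kg * m^2)
A/V reduces to the same SI base units, so it is a valid unit for electric conductance.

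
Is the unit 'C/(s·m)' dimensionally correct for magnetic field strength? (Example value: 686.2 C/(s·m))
Yes

magnetic field strength has SI base units: A / m
C/(s·m) reduces to the same SI base units, so it is a valid unit for magnetic field strength.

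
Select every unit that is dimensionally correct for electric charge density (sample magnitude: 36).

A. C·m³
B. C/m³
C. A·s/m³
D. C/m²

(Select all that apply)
B, C

electric charge density has SI base units: A * s / m^3

Checking each option against A * s / m^3:
  A. C·m³: ✗ does not match
  B. C/m³: ✓ matches
  C. A·s/m³: ✓ matches
  D. C/m²: ✗ does not match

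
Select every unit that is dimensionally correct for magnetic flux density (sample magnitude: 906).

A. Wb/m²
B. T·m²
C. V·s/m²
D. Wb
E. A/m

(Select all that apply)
A, C

magnetic flux density has SI base units: kg / (A * s^2)

Checking each option against kg / (A * s^2):
  A. Wb/m²: ✓ matches
  B. T·m²: ✗ does not match
  C. V·s/m²: ✓ matches
  D. Wb: ✗ does not match
  E. A/m: ✗ does not match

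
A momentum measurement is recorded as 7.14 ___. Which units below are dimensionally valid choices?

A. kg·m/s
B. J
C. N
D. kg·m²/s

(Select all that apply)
A

momentum has SI base units: kg * m / s

Checking each option against kg * m / s:
  A. kg·m/s: ✓ matches
  B. J: ✗ does not match
  C. N: ✗ does not match
  D. kg·m²/s: ✗ does not match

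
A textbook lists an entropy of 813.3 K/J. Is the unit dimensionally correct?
No

entropy has SI base units: kg * m^2 / (s^2 * K)
K/J does NOT reduce to kg * m^2 / (s^2 * K); a valid unit for entropy would be e.g. J/K.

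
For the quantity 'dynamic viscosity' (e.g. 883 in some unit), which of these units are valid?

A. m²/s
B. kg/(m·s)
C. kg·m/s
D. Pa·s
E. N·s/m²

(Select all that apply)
B, D, E

dynamic viscosity has SI base units: kg / (m * s)

Checking each option against kg / (m * s):
  A. m²/s: ✗ does not match
  B. kg/(m·s): ✓ matches
  C. kg·m/s: ✗ does not match
  D. Pa·s: ✓ matches
  E. N·s/m²: ✓ matches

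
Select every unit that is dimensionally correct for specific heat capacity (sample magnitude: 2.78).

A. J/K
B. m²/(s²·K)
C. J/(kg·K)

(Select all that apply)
B, C

specific heat capacity has SI base units: m^2 / (s^2 * K)

Checking each option against m^2 / (s^2 * K):
  A. J/K: ✗ does not match
  B. m²/(s²·K): ✓ matches
  C. J/(kg·K): ✓ matches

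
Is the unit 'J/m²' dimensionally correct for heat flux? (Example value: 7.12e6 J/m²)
No

heat flux has SI base units: kg / s^3
J/m² does NOT reduce to kg / s^3; a valid unit for heat flux would be e.g. W/m².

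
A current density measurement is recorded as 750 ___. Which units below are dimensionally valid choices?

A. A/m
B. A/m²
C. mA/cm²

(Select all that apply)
B, C

current density has SI base units: A / m^2

Checking each option against A / m^2:
  A. A/m: ✗ does not match
  B. A/m²: ✓ matches
  C. mA/cm²: ✓ matches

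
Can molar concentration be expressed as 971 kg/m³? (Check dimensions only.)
No

molar concentration has SI base units: mol / m^3
kg/m³ does NOT reduce to mol / m^3; a valid unit for molar concentration would be e.g. mol/m³.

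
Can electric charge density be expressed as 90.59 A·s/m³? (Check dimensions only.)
Yes

electric charge density has SI base units: A * s / m^3
A·s/m³ reduces to the same SI base units, so it is a valid unit for electric charge density.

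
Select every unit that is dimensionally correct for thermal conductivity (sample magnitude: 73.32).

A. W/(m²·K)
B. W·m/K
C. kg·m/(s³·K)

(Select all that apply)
C

thermal conductivity has SI base units: kg * m / (s^3 * K)

Checking each option against kg * m / (s^3 * K):
  A. W/(m²·K): ✗ does not match
  B. W·m/K: ✗ does not match
  C. kg·m/(s³·K): ✓ matches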